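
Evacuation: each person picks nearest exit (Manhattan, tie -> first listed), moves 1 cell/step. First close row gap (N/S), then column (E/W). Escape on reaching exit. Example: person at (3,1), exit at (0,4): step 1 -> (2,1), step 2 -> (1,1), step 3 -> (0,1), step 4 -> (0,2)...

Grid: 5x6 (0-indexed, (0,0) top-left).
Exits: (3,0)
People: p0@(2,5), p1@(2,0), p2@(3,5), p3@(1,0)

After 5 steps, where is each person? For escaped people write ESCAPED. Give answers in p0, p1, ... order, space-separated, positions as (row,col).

Step 1: p0:(2,5)->(3,5) | p1:(2,0)->(3,0)->EXIT | p2:(3,5)->(3,4) | p3:(1,0)->(2,0)
Step 2: p0:(3,5)->(3,4) | p1:escaped | p2:(3,4)->(3,3) | p3:(2,0)->(3,0)->EXIT
Step 3: p0:(3,4)->(3,3) | p1:escaped | p2:(3,3)->(3,2) | p3:escaped
Step 4: p0:(3,3)->(3,2) | p1:escaped | p2:(3,2)->(3,1) | p3:escaped
Step 5: p0:(3,2)->(3,1) | p1:escaped | p2:(3,1)->(3,0)->EXIT | p3:escaped

(3,1) ESCAPED ESCAPED ESCAPED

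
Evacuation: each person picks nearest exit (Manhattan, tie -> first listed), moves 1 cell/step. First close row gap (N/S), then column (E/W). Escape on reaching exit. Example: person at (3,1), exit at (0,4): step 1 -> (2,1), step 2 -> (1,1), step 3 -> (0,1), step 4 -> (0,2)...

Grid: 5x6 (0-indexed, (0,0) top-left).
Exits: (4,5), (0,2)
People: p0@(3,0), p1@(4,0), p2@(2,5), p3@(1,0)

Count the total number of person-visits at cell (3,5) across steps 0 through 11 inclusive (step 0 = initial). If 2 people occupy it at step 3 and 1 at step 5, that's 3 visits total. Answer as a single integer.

Answer: 1

Derivation:
Step 0: p0@(3,0) p1@(4,0) p2@(2,5) p3@(1,0) -> at (3,5): 0 [-], cum=0
Step 1: p0@(2,0) p1@(4,1) p2@(3,5) p3@(0,0) -> at (3,5): 1 [p2], cum=1
Step 2: p0@(1,0) p1@(4,2) p2@ESC p3@(0,1) -> at (3,5): 0 [-], cum=1
Step 3: p0@(0,0) p1@(4,3) p2@ESC p3@ESC -> at (3,5): 0 [-], cum=1
Step 4: p0@(0,1) p1@(4,4) p2@ESC p3@ESC -> at (3,5): 0 [-], cum=1
Step 5: p0@ESC p1@ESC p2@ESC p3@ESC -> at (3,5): 0 [-], cum=1
Total visits = 1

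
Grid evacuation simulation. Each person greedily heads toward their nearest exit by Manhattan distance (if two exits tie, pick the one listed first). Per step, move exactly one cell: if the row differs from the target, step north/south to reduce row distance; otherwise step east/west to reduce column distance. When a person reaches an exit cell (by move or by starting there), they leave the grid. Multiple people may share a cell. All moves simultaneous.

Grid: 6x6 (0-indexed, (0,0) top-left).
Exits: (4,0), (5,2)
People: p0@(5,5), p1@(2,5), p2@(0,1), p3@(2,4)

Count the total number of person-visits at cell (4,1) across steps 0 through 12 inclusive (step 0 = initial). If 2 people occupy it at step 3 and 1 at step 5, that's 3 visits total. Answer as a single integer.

Step 0: p0@(5,5) p1@(2,5) p2@(0,1) p3@(2,4) -> at (4,1): 0 [-], cum=0
Step 1: p0@(5,4) p1@(3,5) p2@(1,1) p3@(3,4) -> at (4,1): 0 [-], cum=0
Step 2: p0@(5,3) p1@(4,5) p2@(2,1) p3@(4,4) -> at (4,1): 0 [-], cum=0
Step 3: p0@ESC p1@(5,5) p2@(3,1) p3@(5,4) -> at (4,1): 0 [-], cum=0
Step 4: p0@ESC p1@(5,4) p2@(4,1) p3@(5,3) -> at (4,1): 1 [p2], cum=1
Step 5: p0@ESC p1@(5,3) p2@ESC p3@ESC -> at (4,1): 0 [-], cum=1
Step 6: p0@ESC p1@ESC p2@ESC p3@ESC -> at (4,1): 0 [-], cum=1
Total visits = 1

Answer: 1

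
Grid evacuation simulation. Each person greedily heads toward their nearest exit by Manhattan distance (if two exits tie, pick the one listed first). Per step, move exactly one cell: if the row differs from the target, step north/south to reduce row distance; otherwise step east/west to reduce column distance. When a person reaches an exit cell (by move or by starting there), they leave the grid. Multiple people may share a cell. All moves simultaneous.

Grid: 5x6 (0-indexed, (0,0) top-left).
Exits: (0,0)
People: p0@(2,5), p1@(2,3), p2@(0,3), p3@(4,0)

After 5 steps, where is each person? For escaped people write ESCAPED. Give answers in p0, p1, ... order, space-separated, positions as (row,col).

Step 1: p0:(2,5)->(1,5) | p1:(2,3)->(1,3) | p2:(0,3)->(0,2) | p3:(4,0)->(3,0)
Step 2: p0:(1,5)->(0,5) | p1:(1,3)->(0,3) | p2:(0,2)->(0,1) | p3:(3,0)->(2,0)
Step 3: p0:(0,5)->(0,4) | p1:(0,3)->(0,2) | p2:(0,1)->(0,0)->EXIT | p3:(2,0)->(1,0)
Step 4: p0:(0,4)->(0,3) | p1:(0,2)->(0,1) | p2:escaped | p3:(1,0)->(0,0)->EXIT
Step 5: p0:(0,3)->(0,2) | p1:(0,1)->(0,0)->EXIT | p2:escaped | p3:escaped

(0,2) ESCAPED ESCAPED ESCAPED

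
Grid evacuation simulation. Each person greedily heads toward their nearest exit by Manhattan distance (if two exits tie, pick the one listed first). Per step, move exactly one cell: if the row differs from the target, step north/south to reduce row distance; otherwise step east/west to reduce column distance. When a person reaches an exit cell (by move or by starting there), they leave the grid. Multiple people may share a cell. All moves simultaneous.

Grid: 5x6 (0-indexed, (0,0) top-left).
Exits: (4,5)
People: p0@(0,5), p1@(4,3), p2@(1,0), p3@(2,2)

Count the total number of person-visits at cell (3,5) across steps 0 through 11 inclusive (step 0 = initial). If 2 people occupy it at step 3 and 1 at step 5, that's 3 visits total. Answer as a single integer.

Step 0: p0@(0,5) p1@(4,3) p2@(1,0) p3@(2,2) -> at (3,5): 0 [-], cum=0
Step 1: p0@(1,5) p1@(4,4) p2@(2,0) p3@(3,2) -> at (3,5): 0 [-], cum=0
Step 2: p0@(2,5) p1@ESC p2@(3,0) p3@(4,2) -> at (3,5): 0 [-], cum=0
Step 3: p0@(3,5) p1@ESC p2@(4,0) p3@(4,3) -> at (3,5): 1 [p0], cum=1
Step 4: p0@ESC p1@ESC p2@(4,1) p3@(4,4) -> at (3,5): 0 [-], cum=1
Step 5: p0@ESC p1@ESC p2@(4,2) p3@ESC -> at (3,5): 0 [-], cum=1
Step 6: p0@ESC p1@ESC p2@(4,3) p3@ESC -> at (3,5): 0 [-], cum=1
Step 7: p0@ESC p1@ESC p2@(4,4) p3@ESC -> at (3,5): 0 [-], cum=1
Step 8: p0@ESC p1@ESC p2@ESC p3@ESC -> at (3,5): 0 [-], cum=1
Total visits = 1

Answer: 1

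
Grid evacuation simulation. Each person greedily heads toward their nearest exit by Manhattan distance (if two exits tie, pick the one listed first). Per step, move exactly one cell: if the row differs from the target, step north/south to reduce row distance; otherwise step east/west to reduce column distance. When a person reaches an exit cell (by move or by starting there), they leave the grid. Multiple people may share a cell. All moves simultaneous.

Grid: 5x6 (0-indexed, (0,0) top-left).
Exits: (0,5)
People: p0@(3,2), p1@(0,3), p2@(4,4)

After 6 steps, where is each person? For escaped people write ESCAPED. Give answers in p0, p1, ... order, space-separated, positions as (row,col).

Step 1: p0:(3,2)->(2,2) | p1:(0,3)->(0,4) | p2:(4,4)->(3,4)
Step 2: p0:(2,2)->(1,2) | p1:(0,4)->(0,5)->EXIT | p2:(3,4)->(2,4)
Step 3: p0:(1,2)->(0,2) | p1:escaped | p2:(2,4)->(1,4)
Step 4: p0:(0,2)->(0,3) | p1:escaped | p2:(1,4)->(0,4)
Step 5: p0:(0,3)->(0,4) | p1:escaped | p2:(0,4)->(0,5)->EXIT
Step 6: p0:(0,4)->(0,5)->EXIT | p1:escaped | p2:escaped

ESCAPED ESCAPED ESCAPED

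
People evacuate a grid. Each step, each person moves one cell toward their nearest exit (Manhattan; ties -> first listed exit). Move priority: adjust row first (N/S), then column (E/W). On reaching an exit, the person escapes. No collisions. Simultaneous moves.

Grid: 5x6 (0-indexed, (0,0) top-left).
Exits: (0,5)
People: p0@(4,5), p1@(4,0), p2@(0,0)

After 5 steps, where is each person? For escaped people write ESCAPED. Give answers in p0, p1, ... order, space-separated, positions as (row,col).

Step 1: p0:(4,5)->(3,5) | p1:(4,0)->(3,0) | p2:(0,0)->(0,1)
Step 2: p0:(3,5)->(2,5) | p1:(3,0)->(2,0) | p2:(0,1)->(0,2)
Step 3: p0:(2,5)->(1,5) | p1:(2,0)->(1,0) | p2:(0,2)->(0,3)
Step 4: p0:(1,5)->(0,5)->EXIT | p1:(1,0)->(0,0) | p2:(0,3)->(0,4)
Step 5: p0:escaped | p1:(0,0)->(0,1) | p2:(0,4)->(0,5)->EXIT

ESCAPED (0,1) ESCAPED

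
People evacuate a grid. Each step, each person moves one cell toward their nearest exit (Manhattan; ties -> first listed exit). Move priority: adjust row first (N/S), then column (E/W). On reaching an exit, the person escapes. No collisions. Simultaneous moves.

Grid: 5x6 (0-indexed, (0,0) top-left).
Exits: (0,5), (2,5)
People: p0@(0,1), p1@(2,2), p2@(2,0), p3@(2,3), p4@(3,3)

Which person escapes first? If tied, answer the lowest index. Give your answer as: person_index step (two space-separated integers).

Step 1: p0:(0,1)->(0,2) | p1:(2,2)->(2,3) | p2:(2,0)->(2,1) | p3:(2,3)->(2,4) | p4:(3,3)->(2,3)
Step 2: p0:(0,2)->(0,3) | p1:(2,3)->(2,4) | p2:(2,1)->(2,2) | p3:(2,4)->(2,5)->EXIT | p4:(2,3)->(2,4)
Step 3: p0:(0,3)->(0,4) | p1:(2,4)->(2,5)->EXIT | p2:(2,2)->(2,3) | p3:escaped | p4:(2,4)->(2,5)->EXIT
Step 4: p0:(0,4)->(0,5)->EXIT | p1:escaped | p2:(2,3)->(2,4) | p3:escaped | p4:escaped
Step 5: p0:escaped | p1:escaped | p2:(2,4)->(2,5)->EXIT | p3:escaped | p4:escaped
Exit steps: [4, 3, 5, 2, 3]
First to escape: p3 at step 2

Answer: 3 2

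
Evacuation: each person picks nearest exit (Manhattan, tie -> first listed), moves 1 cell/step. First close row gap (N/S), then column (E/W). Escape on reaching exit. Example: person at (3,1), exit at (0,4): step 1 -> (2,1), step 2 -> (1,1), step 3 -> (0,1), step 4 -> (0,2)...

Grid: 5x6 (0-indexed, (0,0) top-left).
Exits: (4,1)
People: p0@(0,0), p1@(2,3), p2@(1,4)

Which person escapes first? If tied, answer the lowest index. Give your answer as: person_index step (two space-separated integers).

Step 1: p0:(0,0)->(1,0) | p1:(2,3)->(3,3) | p2:(1,4)->(2,4)
Step 2: p0:(1,0)->(2,0) | p1:(3,3)->(4,3) | p2:(2,4)->(3,4)
Step 3: p0:(2,0)->(3,0) | p1:(4,3)->(4,2) | p2:(3,4)->(4,4)
Step 4: p0:(3,0)->(4,0) | p1:(4,2)->(4,1)->EXIT | p2:(4,4)->(4,3)
Step 5: p0:(4,0)->(4,1)->EXIT | p1:escaped | p2:(4,3)->(4,2)
Step 6: p0:escaped | p1:escaped | p2:(4,2)->(4,1)->EXIT
Exit steps: [5, 4, 6]
First to escape: p1 at step 4

Answer: 1 4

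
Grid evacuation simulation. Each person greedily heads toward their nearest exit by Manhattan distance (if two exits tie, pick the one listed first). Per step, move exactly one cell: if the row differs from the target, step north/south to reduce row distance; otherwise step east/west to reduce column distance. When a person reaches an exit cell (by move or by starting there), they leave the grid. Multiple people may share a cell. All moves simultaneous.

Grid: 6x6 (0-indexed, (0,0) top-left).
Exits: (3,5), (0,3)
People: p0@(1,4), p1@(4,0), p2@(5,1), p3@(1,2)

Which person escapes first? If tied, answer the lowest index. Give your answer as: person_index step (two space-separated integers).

Answer: 0 2

Derivation:
Step 1: p0:(1,4)->(0,4) | p1:(4,0)->(3,0) | p2:(5,1)->(4,1) | p3:(1,2)->(0,2)
Step 2: p0:(0,4)->(0,3)->EXIT | p1:(3,0)->(3,1) | p2:(4,1)->(3,1) | p3:(0,2)->(0,3)->EXIT
Step 3: p0:escaped | p1:(3,1)->(3,2) | p2:(3,1)->(3,2) | p3:escaped
Step 4: p0:escaped | p1:(3,2)->(3,3) | p2:(3,2)->(3,3) | p3:escaped
Step 5: p0:escaped | p1:(3,3)->(3,4) | p2:(3,3)->(3,4) | p3:escaped
Step 6: p0:escaped | p1:(3,4)->(3,5)->EXIT | p2:(3,4)->(3,5)->EXIT | p3:escaped
Exit steps: [2, 6, 6, 2]
First to escape: p0 at step 2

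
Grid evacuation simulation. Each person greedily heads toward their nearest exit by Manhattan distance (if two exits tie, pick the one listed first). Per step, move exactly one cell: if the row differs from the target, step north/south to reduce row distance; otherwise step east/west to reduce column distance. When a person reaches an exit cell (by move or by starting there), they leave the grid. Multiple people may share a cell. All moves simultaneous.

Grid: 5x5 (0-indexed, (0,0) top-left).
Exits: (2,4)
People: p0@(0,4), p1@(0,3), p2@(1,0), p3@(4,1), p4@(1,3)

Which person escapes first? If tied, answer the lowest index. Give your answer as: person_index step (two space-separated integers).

Answer: 0 2

Derivation:
Step 1: p0:(0,4)->(1,4) | p1:(0,3)->(1,3) | p2:(1,0)->(2,0) | p3:(4,1)->(3,1) | p4:(1,3)->(2,3)
Step 2: p0:(1,4)->(2,4)->EXIT | p1:(1,3)->(2,3) | p2:(2,0)->(2,1) | p3:(3,1)->(2,1) | p4:(2,3)->(2,4)->EXIT
Step 3: p0:escaped | p1:(2,3)->(2,4)->EXIT | p2:(2,1)->(2,2) | p3:(2,1)->(2,2) | p4:escaped
Step 4: p0:escaped | p1:escaped | p2:(2,2)->(2,3) | p3:(2,2)->(2,3) | p4:escaped
Step 5: p0:escaped | p1:escaped | p2:(2,3)->(2,4)->EXIT | p3:(2,3)->(2,4)->EXIT | p4:escaped
Exit steps: [2, 3, 5, 5, 2]
First to escape: p0 at step 2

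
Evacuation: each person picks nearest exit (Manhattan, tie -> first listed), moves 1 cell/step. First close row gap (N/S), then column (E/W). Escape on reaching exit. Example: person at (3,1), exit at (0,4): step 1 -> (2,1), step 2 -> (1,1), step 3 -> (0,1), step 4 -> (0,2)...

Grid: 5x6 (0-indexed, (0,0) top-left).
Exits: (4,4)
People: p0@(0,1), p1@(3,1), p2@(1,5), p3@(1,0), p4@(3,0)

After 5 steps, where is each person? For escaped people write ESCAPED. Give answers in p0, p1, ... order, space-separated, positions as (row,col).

Step 1: p0:(0,1)->(1,1) | p1:(3,1)->(4,1) | p2:(1,5)->(2,5) | p3:(1,0)->(2,0) | p4:(3,0)->(4,0)
Step 2: p0:(1,1)->(2,1) | p1:(4,1)->(4,2) | p2:(2,5)->(3,5) | p3:(2,0)->(3,0) | p4:(4,0)->(4,1)
Step 3: p0:(2,1)->(3,1) | p1:(4,2)->(4,3) | p2:(3,5)->(4,5) | p3:(3,0)->(4,0) | p4:(4,1)->(4,2)
Step 4: p0:(3,1)->(4,1) | p1:(4,3)->(4,4)->EXIT | p2:(4,5)->(4,4)->EXIT | p3:(4,0)->(4,1) | p4:(4,2)->(4,3)
Step 5: p0:(4,1)->(4,2) | p1:escaped | p2:escaped | p3:(4,1)->(4,2) | p4:(4,3)->(4,4)->EXIT

(4,2) ESCAPED ESCAPED (4,2) ESCAPED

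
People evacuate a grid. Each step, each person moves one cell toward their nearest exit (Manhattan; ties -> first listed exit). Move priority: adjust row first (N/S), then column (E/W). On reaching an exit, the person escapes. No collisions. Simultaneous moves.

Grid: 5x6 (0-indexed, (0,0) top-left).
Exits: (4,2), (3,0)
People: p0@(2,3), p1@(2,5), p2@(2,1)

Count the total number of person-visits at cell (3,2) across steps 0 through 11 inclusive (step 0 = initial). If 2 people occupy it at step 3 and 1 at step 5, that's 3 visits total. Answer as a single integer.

Answer: 0

Derivation:
Step 0: p0@(2,3) p1@(2,5) p2@(2,1) -> at (3,2): 0 [-], cum=0
Step 1: p0@(3,3) p1@(3,5) p2@(3,1) -> at (3,2): 0 [-], cum=0
Step 2: p0@(4,3) p1@(4,5) p2@ESC -> at (3,2): 0 [-], cum=0
Step 3: p0@ESC p1@(4,4) p2@ESC -> at (3,2): 0 [-], cum=0
Step 4: p0@ESC p1@(4,3) p2@ESC -> at (3,2): 0 [-], cum=0
Step 5: p0@ESC p1@ESC p2@ESC -> at (3,2): 0 [-], cum=0
Total visits = 0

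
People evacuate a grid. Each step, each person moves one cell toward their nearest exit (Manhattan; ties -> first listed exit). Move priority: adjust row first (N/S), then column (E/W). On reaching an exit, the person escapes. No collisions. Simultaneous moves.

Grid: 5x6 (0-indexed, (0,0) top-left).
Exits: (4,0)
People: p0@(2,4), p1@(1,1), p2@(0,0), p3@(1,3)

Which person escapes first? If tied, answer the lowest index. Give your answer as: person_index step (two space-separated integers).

Answer: 1 4

Derivation:
Step 1: p0:(2,4)->(3,4) | p1:(1,1)->(2,1) | p2:(0,0)->(1,0) | p3:(1,3)->(2,3)
Step 2: p0:(3,4)->(4,4) | p1:(2,1)->(3,1) | p2:(1,0)->(2,0) | p3:(2,3)->(3,3)
Step 3: p0:(4,4)->(4,3) | p1:(3,1)->(4,1) | p2:(2,0)->(3,0) | p3:(3,3)->(4,3)
Step 4: p0:(4,3)->(4,2) | p1:(4,1)->(4,0)->EXIT | p2:(3,0)->(4,0)->EXIT | p3:(4,3)->(4,2)
Step 5: p0:(4,2)->(4,1) | p1:escaped | p2:escaped | p3:(4,2)->(4,1)
Step 6: p0:(4,1)->(4,0)->EXIT | p1:escaped | p2:escaped | p3:(4,1)->(4,0)->EXIT
Exit steps: [6, 4, 4, 6]
First to escape: p1 at step 4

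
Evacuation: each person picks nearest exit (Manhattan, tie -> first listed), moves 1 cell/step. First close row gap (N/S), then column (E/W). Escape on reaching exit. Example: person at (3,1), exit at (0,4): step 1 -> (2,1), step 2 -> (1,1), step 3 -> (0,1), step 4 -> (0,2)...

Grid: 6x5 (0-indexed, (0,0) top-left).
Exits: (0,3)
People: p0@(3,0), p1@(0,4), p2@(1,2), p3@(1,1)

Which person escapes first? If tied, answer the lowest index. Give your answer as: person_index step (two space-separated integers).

Step 1: p0:(3,0)->(2,0) | p1:(0,4)->(0,3)->EXIT | p2:(1,2)->(0,2) | p3:(1,1)->(0,1)
Step 2: p0:(2,0)->(1,0) | p1:escaped | p2:(0,2)->(0,3)->EXIT | p3:(0,1)->(0,2)
Step 3: p0:(1,0)->(0,0) | p1:escaped | p2:escaped | p3:(0,2)->(0,3)->EXIT
Step 4: p0:(0,0)->(0,1) | p1:escaped | p2:escaped | p3:escaped
Step 5: p0:(0,1)->(0,2) | p1:escaped | p2:escaped | p3:escaped
Step 6: p0:(0,2)->(0,3)->EXIT | p1:escaped | p2:escaped | p3:escaped
Exit steps: [6, 1, 2, 3]
First to escape: p1 at step 1

Answer: 1 1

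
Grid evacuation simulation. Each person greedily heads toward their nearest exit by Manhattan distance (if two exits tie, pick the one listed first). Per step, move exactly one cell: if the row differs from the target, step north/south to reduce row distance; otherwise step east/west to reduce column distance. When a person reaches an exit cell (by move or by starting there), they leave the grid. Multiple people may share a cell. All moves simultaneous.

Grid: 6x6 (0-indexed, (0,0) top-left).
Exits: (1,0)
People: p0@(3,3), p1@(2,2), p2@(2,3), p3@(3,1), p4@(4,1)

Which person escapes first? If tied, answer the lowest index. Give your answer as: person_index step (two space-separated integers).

Answer: 1 3

Derivation:
Step 1: p0:(3,3)->(2,3) | p1:(2,2)->(1,2) | p2:(2,3)->(1,3) | p3:(3,1)->(2,1) | p4:(4,1)->(3,1)
Step 2: p0:(2,3)->(1,3) | p1:(1,2)->(1,1) | p2:(1,3)->(1,2) | p3:(2,1)->(1,1) | p4:(3,1)->(2,1)
Step 3: p0:(1,3)->(1,2) | p1:(1,1)->(1,0)->EXIT | p2:(1,2)->(1,1) | p3:(1,1)->(1,0)->EXIT | p4:(2,1)->(1,1)
Step 4: p0:(1,2)->(1,1) | p1:escaped | p2:(1,1)->(1,0)->EXIT | p3:escaped | p4:(1,1)->(1,0)->EXIT
Step 5: p0:(1,1)->(1,0)->EXIT | p1:escaped | p2:escaped | p3:escaped | p4:escaped
Exit steps: [5, 3, 4, 3, 4]
First to escape: p1 at step 3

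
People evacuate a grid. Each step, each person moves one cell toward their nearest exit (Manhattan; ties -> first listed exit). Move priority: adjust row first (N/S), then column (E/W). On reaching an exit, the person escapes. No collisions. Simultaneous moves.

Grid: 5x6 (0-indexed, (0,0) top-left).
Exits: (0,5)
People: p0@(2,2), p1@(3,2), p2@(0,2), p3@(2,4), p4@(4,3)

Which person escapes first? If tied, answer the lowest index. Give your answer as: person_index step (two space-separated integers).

Answer: 2 3

Derivation:
Step 1: p0:(2,2)->(1,2) | p1:(3,2)->(2,2) | p2:(0,2)->(0,3) | p3:(2,4)->(1,4) | p4:(4,3)->(3,3)
Step 2: p0:(1,2)->(0,2) | p1:(2,2)->(1,2) | p2:(0,3)->(0,4) | p3:(1,4)->(0,4) | p4:(3,3)->(2,3)
Step 3: p0:(0,2)->(0,3) | p1:(1,2)->(0,2) | p2:(0,4)->(0,5)->EXIT | p3:(0,4)->(0,5)->EXIT | p4:(2,3)->(1,3)
Step 4: p0:(0,3)->(0,4) | p1:(0,2)->(0,3) | p2:escaped | p3:escaped | p4:(1,3)->(0,3)
Step 5: p0:(0,4)->(0,5)->EXIT | p1:(0,3)->(0,4) | p2:escaped | p3:escaped | p4:(0,3)->(0,4)
Step 6: p0:escaped | p1:(0,4)->(0,5)->EXIT | p2:escaped | p3:escaped | p4:(0,4)->(0,5)->EXIT
Exit steps: [5, 6, 3, 3, 6]
First to escape: p2 at step 3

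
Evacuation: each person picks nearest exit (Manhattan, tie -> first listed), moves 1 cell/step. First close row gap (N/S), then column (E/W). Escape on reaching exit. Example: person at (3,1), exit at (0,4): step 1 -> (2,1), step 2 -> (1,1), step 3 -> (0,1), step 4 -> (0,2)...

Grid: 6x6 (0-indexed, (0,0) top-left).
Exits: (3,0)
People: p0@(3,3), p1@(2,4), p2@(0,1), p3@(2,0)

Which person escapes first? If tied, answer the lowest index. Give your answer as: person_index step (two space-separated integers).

Step 1: p0:(3,3)->(3,2) | p1:(2,4)->(3,4) | p2:(0,1)->(1,1) | p3:(2,0)->(3,0)->EXIT
Step 2: p0:(3,2)->(3,1) | p1:(3,4)->(3,3) | p2:(1,1)->(2,1) | p3:escaped
Step 3: p0:(3,1)->(3,0)->EXIT | p1:(3,3)->(3,2) | p2:(2,1)->(3,1) | p3:escaped
Step 4: p0:escaped | p1:(3,2)->(3,1) | p2:(3,1)->(3,0)->EXIT | p3:escaped
Step 5: p0:escaped | p1:(3,1)->(3,0)->EXIT | p2:escaped | p3:escaped
Exit steps: [3, 5, 4, 1]
First to escape: p3 at step 1

Answer: 3 1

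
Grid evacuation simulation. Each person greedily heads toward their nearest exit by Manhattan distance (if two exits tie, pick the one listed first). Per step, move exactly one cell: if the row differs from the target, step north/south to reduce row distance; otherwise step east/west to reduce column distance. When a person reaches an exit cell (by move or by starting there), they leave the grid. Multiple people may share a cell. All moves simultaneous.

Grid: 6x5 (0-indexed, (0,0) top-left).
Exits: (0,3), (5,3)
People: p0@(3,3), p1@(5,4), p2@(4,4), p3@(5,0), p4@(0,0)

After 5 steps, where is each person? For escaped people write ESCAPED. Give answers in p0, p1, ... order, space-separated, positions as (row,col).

Step 1: p0:(3,3)->(4,3) | p1:(5,4)->(5,3)->EXIT | p2:(4,4)->(5,4) | p3:(5,0)->(5,1) | p4:(0,0)->(0,1)
Step 2: p0:(4,3)->(5,3)->EXIT | p1:escaped | p2:(5,4)->(5,3)->EXIT | p3:(5,1)->(5,2) | p4:(0,1)->(0,2)
Step 3: p0:escaped | p1:escaped | p2:escaped | p3:(5,2)->(5,3)->EXIT | p4:(0,2)->(0,3)->EXIT

ESCAPED ESCAPED ESCAPED ESCAPED ESCAPED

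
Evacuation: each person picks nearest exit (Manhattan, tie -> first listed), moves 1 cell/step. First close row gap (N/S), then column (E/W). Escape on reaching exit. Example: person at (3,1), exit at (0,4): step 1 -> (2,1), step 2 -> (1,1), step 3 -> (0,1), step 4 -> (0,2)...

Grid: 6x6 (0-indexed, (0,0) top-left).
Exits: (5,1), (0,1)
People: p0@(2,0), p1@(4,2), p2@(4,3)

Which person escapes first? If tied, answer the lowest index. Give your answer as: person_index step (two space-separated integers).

Answer: 1 2

Derivation:
Step 1: p0:(2,0)->(1,0) | p1:(4,2)->(5,2) | p2:(4,3)->(5,3)
Step 2: p0:(1,0)->(0,0) | p1:(5,2)->(5,1)->EXIT | p2:(5,3)->(5,2)
Step 3: p0:(0,0)->(0,1)->EXIT | p1:escaped | p2:(5,2)->(5,1)->EXIT
Exit steps: [3, 2, 3]
First to escape: p1 at step 2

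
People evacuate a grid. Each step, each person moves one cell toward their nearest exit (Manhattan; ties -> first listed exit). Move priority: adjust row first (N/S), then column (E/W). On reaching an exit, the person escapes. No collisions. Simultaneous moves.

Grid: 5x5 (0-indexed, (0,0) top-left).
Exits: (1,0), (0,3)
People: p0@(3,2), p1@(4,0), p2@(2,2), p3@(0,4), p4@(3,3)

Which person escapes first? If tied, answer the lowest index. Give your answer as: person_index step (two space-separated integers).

Step 1: p0:(3,2)->(2,2) | p1:(4,0)->(3,0) | p2:(2,2)->(1,2) | p3:(0,4)->(0,3)->EXIT | p4:(3,3)->(2,3)
Step 2: p0:(2,2)->(1,2) | p1:(3,0)->(2,0) | p2:(1,2)->(1,1) | p3:escaped | p4:(2,3)->(1,3)
Step 3: p0:(1,2)->(1,1) | p1:(2,0)->(1,0)->EXIT | p2:(1,1)->(1,0)->EXIT | p3:escaped | p4:(1,3)->(0,3)->EXIT
Step 4: p0:(1,1)->(1,0)->EXIT | p1:escaped | p2:escaped | p3:escaped | p4:escaped
Exit steps: [4, 3, 3, 1, 3]
First to escape: p3 at step 1

Answer: 3 1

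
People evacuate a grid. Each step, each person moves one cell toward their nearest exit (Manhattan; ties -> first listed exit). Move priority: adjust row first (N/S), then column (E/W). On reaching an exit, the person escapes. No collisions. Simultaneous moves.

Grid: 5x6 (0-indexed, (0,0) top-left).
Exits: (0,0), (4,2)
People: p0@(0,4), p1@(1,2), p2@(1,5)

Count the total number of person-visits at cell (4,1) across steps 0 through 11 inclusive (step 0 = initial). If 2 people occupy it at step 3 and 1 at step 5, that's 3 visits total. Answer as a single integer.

Answer: 0

Derivation:
Step 0: p0@(0,4) p1@(1,2) p2@(1,5) -> at (4,1): 0 [-], cum=0
Step 1: p0@(0,3) p1@(0,2) p2@(0,5) -> at (4,1): 0 [-], cum=0
Step 2: p0@(0,2) p1@(0,1) p2@(0,4) -> at (4,1): 0 [-], cum=0
Step 3: p0@(0,1) p1@ESC p2@(0,3) -> at (4,1): 0 [-], cum=0
Step 4: p0@ESC p1@ESC p2@(0,2) -> at (4,1): 0 [-], cum=0
Step 5: p0@ESC p1@ESC p2@(0,1) -> at (4,1): 0 [-], cum=0
Step 6: p0@ESC p1@ESC p2@ESC -> at (4,1): 0 [-], cum=0
Total visits = 0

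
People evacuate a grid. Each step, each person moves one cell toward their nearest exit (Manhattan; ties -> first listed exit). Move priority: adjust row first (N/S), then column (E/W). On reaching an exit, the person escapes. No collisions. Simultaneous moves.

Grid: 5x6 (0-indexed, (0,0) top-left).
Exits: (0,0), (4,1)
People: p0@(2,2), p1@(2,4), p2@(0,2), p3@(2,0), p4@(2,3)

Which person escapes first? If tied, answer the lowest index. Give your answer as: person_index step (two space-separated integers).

Answer: 2 2

Derivation:
Step 1: p0:(2,2)->(3,2) | p1:(2,4)->(3,4) | p2:(0,2)->(0,1) | p3:(2,0)->(1,0) | p4:(2,3)->(3,3)
Step 2: p0:(3,2)->(4,2) | p1:(3,4)->(4,4) | p2:(0,1)->(0,0)->EXIT | p3:(1,0)->(0,0)->EXIT | p4:(3,3)->(4,3)
Step 3: p0:(4,2)->(4,1)->EXIT | p1:(4,4)->(4,3) | p2:escaped | p3:escaped | p4:(4,3)->(4,2)
Step 4: p0:escaped | p1:(4,3)->(4,2) | p2:escaped | p3:escaped | p4:(4,2)->(4,1)->EXIT
Step 5: p0:escaped | p1:(4,2)->(4,1)->EXIT | p2:escaped | p3:escaped | p4:escaped
Exit steps: [3, 5, 2, 2, 4]
First to escape: p2 at step 2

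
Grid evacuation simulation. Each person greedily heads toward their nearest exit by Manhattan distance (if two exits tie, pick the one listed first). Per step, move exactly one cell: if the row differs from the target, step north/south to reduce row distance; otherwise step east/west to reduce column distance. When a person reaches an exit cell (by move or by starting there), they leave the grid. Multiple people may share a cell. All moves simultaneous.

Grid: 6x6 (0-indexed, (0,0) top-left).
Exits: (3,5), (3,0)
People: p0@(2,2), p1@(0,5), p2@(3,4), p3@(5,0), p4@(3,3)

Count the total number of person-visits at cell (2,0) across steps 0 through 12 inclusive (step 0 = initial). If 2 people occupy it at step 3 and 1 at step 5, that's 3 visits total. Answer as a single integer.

Answer: 0

Derivation:
Step 0: p0@(2,2) p1@(0,5) p2@(3,4) p3@(5,0) p4@(3,3) -> at (2,0): 0 [-], cum=0
Step 1: p0@(3,2) p1@(1,5) p2@ESC p3@(4,0) p4@(3,4) -> at (2,0): 0 [-], cum=0
Step 2: p0@(3,1) p1@(2,5) p2@ESC p3@ESC p4@ESC -> at (2,0): 0 [-], cum=0
Step 3: p0@ESC p1@ESC p2@ESC p3@ESC p4@ESC -> at (2,0): 0 [-], cum=0
Total visits = 0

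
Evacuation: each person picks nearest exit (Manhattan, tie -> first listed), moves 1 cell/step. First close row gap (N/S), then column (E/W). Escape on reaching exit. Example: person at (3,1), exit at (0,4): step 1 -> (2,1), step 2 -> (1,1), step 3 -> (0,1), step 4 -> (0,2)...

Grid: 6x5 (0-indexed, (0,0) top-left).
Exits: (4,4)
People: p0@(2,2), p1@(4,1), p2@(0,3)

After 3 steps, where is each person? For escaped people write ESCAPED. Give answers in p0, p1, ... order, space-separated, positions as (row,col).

Step 1: p0:(2,2)->(3,2) | p1:(4,1)->(4,2) | p2:(0,3)->(1,3)
Step 2: p0:(3,2)->(4,2) | p1:(4,2)->(4,3) | p2:(1,3)->(2,3)
Step 3: p0:(4,2)->(4,3) | p1:(4,3)->(4,4)->EXIT | p2:(2,3)->(3,3)

(4,3) ESCAPED (3,3)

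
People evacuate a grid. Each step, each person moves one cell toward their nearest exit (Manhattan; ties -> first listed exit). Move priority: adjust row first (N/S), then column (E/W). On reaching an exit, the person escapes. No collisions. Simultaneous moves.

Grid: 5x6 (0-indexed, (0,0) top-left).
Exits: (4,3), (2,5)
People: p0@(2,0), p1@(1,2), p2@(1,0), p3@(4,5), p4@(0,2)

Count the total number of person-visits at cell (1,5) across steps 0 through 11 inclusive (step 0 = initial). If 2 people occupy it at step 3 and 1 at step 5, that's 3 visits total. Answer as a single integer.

Step 0: p0@(2,0) p1@(1,2) p2@(1,0) p3@(4,5) p4@(0,2) -> at (1,5): 0 [-], cum=0
Step 1: p0@(3,0) p1@(2,2) p2@(2,0) p3@(4,4) p4@(1,2) -> at (1,5): 0 [-], cum=0
Step 2: p0@(4,0) p1@(3,2) p2@(3,0) p3@ESC p4@(2,2) -> at (1,5): 0 [-], cum=0
Step 3: p0@(4,1) p1@(4,2) p2@(4,0) p3@ESC p4@(3,2) -> at (1,5): 0 [-], cum=0
Step 4: p0@(4,2) p1@ESC p2@(4,1) p3@ESC p4@(4,2) -> at (1,5): 0 [-], cum=0
Step 5: p0@ESC p1@ESC p2@(4,2) p3@ESC p4@ESC -> at (1,5): 0 [-], cum=0
Step 6: p0@ESC p1@ESC p2@ESC p3@ESC p4@ESC -> at (1,5): 0 [-], cum=0
Total visits = 0

Answer: 0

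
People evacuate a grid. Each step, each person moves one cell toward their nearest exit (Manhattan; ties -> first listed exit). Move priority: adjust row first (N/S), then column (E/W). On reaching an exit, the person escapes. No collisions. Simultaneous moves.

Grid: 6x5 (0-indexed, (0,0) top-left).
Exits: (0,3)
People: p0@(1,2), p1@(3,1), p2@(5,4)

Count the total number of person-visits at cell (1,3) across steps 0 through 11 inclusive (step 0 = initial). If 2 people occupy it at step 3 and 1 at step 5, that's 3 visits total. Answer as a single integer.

Step 0: p0@(1,2) p1@(3,1) p2@(5,4) -> at (1,3): 0 [-], cum=0
Step 1: p0@(0,2) p1@(2,1) p2@(4,4) -> at (1,3): 0 [-], cum=0
Step 2: p0@ESC p1@(1,1) p2@(3,4) -> at (1,3): 0 [-], cum=0
Step 3: p0@ESC p1@(0,1) p2@(2,4) -> at (1,3): 0 [-], cum=0
Step 4: p0@ESC p1@(0,2) p2@(1,4) -> at (1,3): 0 [-], cum=0
Step 5: p0@ESC p1@ESC p2@(0,4) -> at (1,3): 0 [-], cum=0
Step 6: p0@ESC p1@ESC p2@ESC -> at (1,3): 0 [-], cum=0
Total visits = 0

Answer: 0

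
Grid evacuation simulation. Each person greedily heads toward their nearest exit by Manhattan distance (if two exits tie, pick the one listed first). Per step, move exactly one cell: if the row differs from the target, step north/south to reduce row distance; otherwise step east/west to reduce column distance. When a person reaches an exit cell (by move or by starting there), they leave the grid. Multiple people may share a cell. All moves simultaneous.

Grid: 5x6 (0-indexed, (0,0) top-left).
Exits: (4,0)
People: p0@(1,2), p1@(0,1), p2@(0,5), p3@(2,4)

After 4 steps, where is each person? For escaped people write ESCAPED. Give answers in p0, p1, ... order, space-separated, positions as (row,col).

Step 1: p0:(1,2)->(2,2) | p1:(0,1)->(1,1) | p2:(0,5)->(1,5) | p3:(2,4)->(3,4)
Step 2: p0:(2,2)->(3,2) | p1:(1,1)->(2,1) | p2:(1,5)->(2,5) | p3:(3,4)->(4,4)
Step 3: p0:(3,2)->(4,2) | p1:(2,1)->(3,1) | p2:(2,5)->(3,5) | p3:(4,4)->(4,3)
Step 4: p0:(4,2)->(4,1) | p1:(3,1)->(4,1) | p2:(3,5)->(4,5) | p3:(4,3)->(4,2)

(4,1) (4,1) (4,5) (4,2)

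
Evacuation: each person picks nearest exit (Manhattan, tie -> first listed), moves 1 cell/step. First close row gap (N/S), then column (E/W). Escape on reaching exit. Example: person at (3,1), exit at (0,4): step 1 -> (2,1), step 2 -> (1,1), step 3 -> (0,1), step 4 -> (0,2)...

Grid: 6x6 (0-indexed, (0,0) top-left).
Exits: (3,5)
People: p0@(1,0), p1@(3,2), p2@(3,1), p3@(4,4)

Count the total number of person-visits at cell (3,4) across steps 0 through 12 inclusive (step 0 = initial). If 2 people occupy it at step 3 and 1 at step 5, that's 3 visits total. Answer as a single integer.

Answer: 4

Derivation:
Step 0: p0@(1,0) p1@(3,2) p2@(3,1) p3@(4,4) -> at (3,4): 0 [-], cum=0
Step 1: p0@(2,0) p1@(3,3) p2@(3,2) p3@(3,4) -> at (3,4): 1 [p3], cum=1
Step 2: p0@(3,0) p1@(3,4) p2@(3,3) p3@ESC -> at (3,4): 1 [p1], cum=2
Step 3: p0@(3,1) p1@ESC p2@(3,4) p3@ESC -> at (3,4): 1 [p2], cum=3
Step 4: p0@(3,2) p1@ESC p2@ESC p3@ESC -> at (3,4): 0 [-], cum=3
Step 5: p0@(3,3) p1@ESC p2@ESC p3@ESC -> at (3,4): 0 [-], cum=3
Step 6: p0@(3,4) p1@ESC p2@ESC p3@ESC -> at (3,4): 1 [p0], cum=4
Step 7: p0@ESC p1@ESC p2@ESC p3@ESC -> at (3,4): 0 [-], cum=4
Total visits = 4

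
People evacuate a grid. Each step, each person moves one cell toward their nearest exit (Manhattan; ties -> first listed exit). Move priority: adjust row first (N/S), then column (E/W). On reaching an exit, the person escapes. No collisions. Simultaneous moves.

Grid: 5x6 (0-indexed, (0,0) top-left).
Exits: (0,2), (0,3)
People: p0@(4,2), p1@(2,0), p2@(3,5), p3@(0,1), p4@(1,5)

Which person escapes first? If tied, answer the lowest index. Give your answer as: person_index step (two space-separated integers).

Answer: 3 1

Derivation:
Step 1: p0:(4,2)->(3,2) | p1:(2,0)->(1,0) | p2:(3,5)->(2,5) | p3:(0,1)->(0,2)->EXIT | p4:(1,5)->(0,5)
Step 2: p0:(3,2)->(2,2) | p1:(1,0)->(0,0) | p2:(2,5)->(1,5) | p3:escaped | p4:(0,5)->(0,4)
Step 3: p0:(2,2)->(1,2) | p1:(0,0)->(0,1) | p2:(1,5)->(0,5) | p3:escaped | p4:(0,4)->(0,3)->EXIT
Step 4: p0:(1,2)->(0,2)->EXIT | p1:(0,1)->(0,2)->EXIT | p2:(0,5)->(0,4) | p3:escaped | p4:escaped
Step 5: p0:escaped | p1:escaped | p2:(0,4)->(0,3)->EXIT | p3:escaped | p4:escaped
Exit steps: [4, 4, 5, 1, 3]
First to escape: p3 at step 1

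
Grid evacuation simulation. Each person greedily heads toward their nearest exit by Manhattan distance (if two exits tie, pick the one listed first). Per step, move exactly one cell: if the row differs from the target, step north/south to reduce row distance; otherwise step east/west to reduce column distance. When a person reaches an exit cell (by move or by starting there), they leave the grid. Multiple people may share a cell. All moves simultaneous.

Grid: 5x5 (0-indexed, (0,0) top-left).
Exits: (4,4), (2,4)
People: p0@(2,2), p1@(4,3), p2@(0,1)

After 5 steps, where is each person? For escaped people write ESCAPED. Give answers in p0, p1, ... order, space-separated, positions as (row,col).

Step 1: p0:(2,2)->(2,3) | p1:(4,3)->(4,4)->EXIT | p2:(0,1)->(1,1)
Step 2: p0:(2,3)->(2,4)->EXIT | p1:escaped | p2:(1,1)->(2,1)
Step 3: p0:escaped | p1:escaped | p2:(2,1)->(2,2)
Step 4: p0:escaped | p1:escaped | p2:(2,2)->(2,3)
Step 5: p0:escaped | p1:escaped | p2:(2,3)->(2,4)->EXIT

ESCAPED ESCAPED ESCAPED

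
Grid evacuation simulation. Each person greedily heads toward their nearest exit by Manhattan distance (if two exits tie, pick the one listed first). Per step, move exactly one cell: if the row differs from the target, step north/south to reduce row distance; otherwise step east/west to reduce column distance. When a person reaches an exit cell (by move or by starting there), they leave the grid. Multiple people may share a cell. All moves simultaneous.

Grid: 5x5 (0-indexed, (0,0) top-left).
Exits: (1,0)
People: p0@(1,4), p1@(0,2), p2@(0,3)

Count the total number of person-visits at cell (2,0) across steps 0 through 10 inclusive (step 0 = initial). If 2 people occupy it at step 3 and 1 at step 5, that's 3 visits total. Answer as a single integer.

Answer: 0

Derivation:
Step 0: p0@(1,4) p1@(0,2) p2@(0,3) -> at (2,0): 0 [-], cum=0
Step 1: p0@(1,3) p1@(1,2) p2@(1,3) -> at (2,0): 0 [-], cum=0
Step 2: p0@(1,2) p1@(1,1) p2@(1,2) -> at (2,0): 0 [-], cum=0
Step 3: p0@(1,1) p1@ESC p2@(1,1) -> at (2,0): 0 [-], cum=0
Step 4: p0@ESC p1@ESC p2@ESC -> at (2,0): 0 [-], cum=0
Total visits = 0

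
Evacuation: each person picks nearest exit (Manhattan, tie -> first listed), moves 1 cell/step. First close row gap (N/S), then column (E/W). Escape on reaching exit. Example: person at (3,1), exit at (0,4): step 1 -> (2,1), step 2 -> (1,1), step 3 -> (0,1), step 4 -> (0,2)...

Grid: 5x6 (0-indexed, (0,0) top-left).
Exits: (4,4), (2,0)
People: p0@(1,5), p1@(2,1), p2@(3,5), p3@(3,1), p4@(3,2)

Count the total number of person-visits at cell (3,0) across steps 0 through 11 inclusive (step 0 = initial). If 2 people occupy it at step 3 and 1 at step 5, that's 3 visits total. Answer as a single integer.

Step 0: p0@(1,5) p1@(2,1) p2@(3,5) p3@(3,1) p4@(3,2) -> at (3,0): 0 [-], cum=0
Step 1: p0@(2,5) p1@ESC p2@(4,5) p3@(2,1) p4@(4,2) -> at (3,0): 0 [-], cum=0
Step 2: p0@(3,5) p1@ESC p2@ESC p3@ESC p4@(4,3) -> at (3,0): 0 [-], cum=0
Step 3: p0@(4,5) p1@ESC p2@ESC p3@ESC p4@ESC -> at (3,0): 0 [-], cum=0
Step 4: p0@ESC p1@ESC p2@ESC p3@ESC p4@ESC -> at (3,0): 0 [-], cum=0
Total visits = 0

Answer: 0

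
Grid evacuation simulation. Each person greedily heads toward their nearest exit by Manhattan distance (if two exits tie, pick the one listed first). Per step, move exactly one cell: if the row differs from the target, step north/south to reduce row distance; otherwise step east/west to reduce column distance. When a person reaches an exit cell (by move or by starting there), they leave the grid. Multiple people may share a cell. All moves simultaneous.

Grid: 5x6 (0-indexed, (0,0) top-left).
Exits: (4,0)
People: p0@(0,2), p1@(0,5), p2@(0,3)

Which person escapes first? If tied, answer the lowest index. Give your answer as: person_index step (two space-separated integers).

Answer: 0 6

Derivation:
Step 1: p0:(0,2)->(1,2) | p1:(0,5)->(1,5) | p2:(0,3)->(1,3)
Step 2: p0:(1,2)->(2,2) | p1:(1,5)->(2,5) | p2:(1,3)->(2,3)
Step 3: p0:(2,2)->(3,2) | p1:(2,5)->(3,5) | p2:(2,3)->(3,3)
Step 4: p0:(3,2)->(4,2) | p1:(3,5)->(4,5) | p2:(3,3)->(4,3)
Step 5: p0:(4,2)->(4,1) | p1:(4,5)->(4,4) | p2:(4,3)->(4,2)
Step 6: p0:(4,1)->(4,0)->EXIT | p1:(4,4)->(4,3) | p2:(4,2)->(4,1)
Step 7: p0:escaped | p1:(4,3)->(4,2) | p2:(4,1)->(4,0)->EXIT
Step 8: p0:escaped | p1:(4,2)->(4,1) | p2:escaped
Step 9: p0:escaped | p1:(4,1)->(4,0)->EXIT | p2:escaped
Exit steps: [6, 9, 7]
First to escape: p0 at step 6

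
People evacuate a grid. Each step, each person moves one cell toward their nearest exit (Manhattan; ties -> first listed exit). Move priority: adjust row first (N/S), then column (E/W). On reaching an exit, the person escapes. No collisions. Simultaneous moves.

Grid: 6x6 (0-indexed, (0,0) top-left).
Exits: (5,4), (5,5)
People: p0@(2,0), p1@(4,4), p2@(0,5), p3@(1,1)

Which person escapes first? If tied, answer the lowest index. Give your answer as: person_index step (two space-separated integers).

Answer: 1 1

Derivation:
Step 1: p0:(2,0)->(3,0) | p1:(4,4)->(5,4)->EXIT | p2:(0,5)->(1,5) | p3:(1,1)->(2,1)
Step 2: p0:(3,0)->(4,0) | p1:escaped | p2:(1,5)->(2,5) | p3:(2,1)->(3,1)
Step 3: p0:(4,0)->(5,0) | p1:escaped | p2:(2,5)->(3,5) | p3:(3,1)->(4,1)
Step 4: p0:(5,0)->(5,1) | p1:escaped | p2:(3,5)->(4,5) | p3:(4,1)->(5,1)
Step 5: p0:(5,1)->(5,2) | p1:escaped | p2:(4,5)->(5,5)->EXIT | p3:(5,1)->(5,2)
Step 6: p0:(5,2)->(5,3) | p1:escaped | p2:escaped | p3:(5,2)->(5,3)
Step 7: p0:(5,3)->(5,4)->EXIT | p1:escaped | p2:escaped | p3:(5,3)->(5,4)->EXIT
Exit steps: [7, 1, 5, 7]
First to escape: p1 at step 1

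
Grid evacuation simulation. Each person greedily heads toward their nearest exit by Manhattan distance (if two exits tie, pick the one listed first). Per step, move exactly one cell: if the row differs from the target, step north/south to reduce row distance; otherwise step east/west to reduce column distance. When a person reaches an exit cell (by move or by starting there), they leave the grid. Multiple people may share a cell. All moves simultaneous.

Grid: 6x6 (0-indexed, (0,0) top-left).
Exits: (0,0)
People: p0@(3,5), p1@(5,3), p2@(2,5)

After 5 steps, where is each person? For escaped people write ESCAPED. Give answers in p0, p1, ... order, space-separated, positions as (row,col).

Step 1: p0:(3,5)->(2,5) | p1:(5,3)->(4,3) | p2:(2,5)->(1,5)
Step 2: p0:(2,5)->(1,5) | p1:(4,3)->(3,3) | p2:(1,5)->(0,5)
Step 3: p0:(1,5)->(0,5) | p1:(3,3)->(2,3) | p2:(0,5)->(0,4)
Step 4: p0:(0,5)->(0,4) | p1:(2,3)->(1,3) | p2:(0,4)->(0,3)
Step 5: p0:(0,4)->(0,3) | p1:(1,3)->(0,3) | p2:(0,3)->(0,2)

(0,3) (0,3) (0,2)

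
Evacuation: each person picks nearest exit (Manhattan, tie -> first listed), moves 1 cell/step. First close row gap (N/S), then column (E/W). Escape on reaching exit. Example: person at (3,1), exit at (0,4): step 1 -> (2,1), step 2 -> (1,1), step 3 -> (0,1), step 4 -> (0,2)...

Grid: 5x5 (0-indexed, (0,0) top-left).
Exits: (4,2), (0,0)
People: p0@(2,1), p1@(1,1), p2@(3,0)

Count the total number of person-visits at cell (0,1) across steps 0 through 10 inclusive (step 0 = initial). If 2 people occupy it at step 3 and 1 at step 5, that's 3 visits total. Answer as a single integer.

Step 0: p0@(2,1) p1@(1,1) p2@(3,0) -> at (0,1): 0 [-], cum=0
Step 1: p0@(3,1) p1@(0,1) p2@(4,0) -> at (0,1): 1 [p1], cum=1
Step 2: p0@(4,1) p1@ESC p2@(4,1) -> at (0,1): 0 [-], cum=1
Step 3: p0@ESC p1@ESC p2@ESC -> at (0,1): 0 [-], cum=1
Total visits = 1

Answer: 1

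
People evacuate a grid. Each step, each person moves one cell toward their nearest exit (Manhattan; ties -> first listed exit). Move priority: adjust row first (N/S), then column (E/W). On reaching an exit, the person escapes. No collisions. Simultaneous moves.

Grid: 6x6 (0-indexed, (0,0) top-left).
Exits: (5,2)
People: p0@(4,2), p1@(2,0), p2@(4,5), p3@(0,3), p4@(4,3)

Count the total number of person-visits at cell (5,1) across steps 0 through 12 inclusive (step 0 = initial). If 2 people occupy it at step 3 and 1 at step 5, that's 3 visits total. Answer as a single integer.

Answer: 1

Derivation:
Step 0: p0@(4,2) p1@(2,0) p2@(4,5) p3@(0,3) p4@(4,3) -> at (5,1): 0 [-], cum=0
Step 1: p0@ESC p1@(3,0) p2@(5,5) p3@(1,3) p4@(5,3) -> at (5,1): 0 [-], cum=0
Step 2: p0@ESC p1@(4,0) p2@(5,4) p3@(2,3) p4@ESC -> at (5,1): 0 [-], cum=0
Step 3: p0@ESC p1@(5,0) p2@(5,3) p3@(3,3) p4@ESC -> at (5,1): 0 [-], cum=0
Step 4: p0@ESC p1@(5,1) p2@ESC p3@(4,3) p4@ESC -> at (5,1): 1 [p1], cum=1
Step 5: p0@ESC p1@ESC p2@ESC p3@(5,3) p4@ESC -> at (5,1): 0 [-], cum=1
Step 6: p0@ESC p1@ESC p2@ESC p3@ESC p4@ESC -> at (5,1): 0 [-], cum=1
Total visits = 1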